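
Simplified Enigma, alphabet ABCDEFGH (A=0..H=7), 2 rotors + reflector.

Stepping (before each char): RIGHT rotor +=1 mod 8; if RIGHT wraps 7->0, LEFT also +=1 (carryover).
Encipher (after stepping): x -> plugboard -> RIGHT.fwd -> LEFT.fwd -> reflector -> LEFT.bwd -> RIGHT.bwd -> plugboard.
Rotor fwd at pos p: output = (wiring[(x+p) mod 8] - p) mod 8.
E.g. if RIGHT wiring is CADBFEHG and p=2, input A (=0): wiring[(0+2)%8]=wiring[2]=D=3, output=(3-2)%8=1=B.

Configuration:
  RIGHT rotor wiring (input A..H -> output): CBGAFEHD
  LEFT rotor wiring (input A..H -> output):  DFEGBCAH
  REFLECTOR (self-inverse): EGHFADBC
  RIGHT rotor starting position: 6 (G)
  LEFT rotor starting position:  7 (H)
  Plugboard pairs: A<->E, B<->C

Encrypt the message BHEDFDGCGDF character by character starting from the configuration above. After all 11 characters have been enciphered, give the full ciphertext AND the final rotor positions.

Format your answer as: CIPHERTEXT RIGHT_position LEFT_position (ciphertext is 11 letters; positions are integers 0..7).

Char 1 ('B'): step: R->7, L=7; B->plug->C->R->C->L->G->refl->B->L'->H->R'->D->plug->D
Char 2 ('H'): step: R->0, L->0 (L advanced); H->plug->H->R->D->L->G->refl->B->L'->E->R'->F->plug->F
Char 3 ('E'): step: R->1, L=0; E->plug->A->R->A->L->D->refl->F->L'->B->R'->H->plug->H
Char 4 ('D'): step: R->2, L=0; D->plug->D->R->C->L->E->refl->A->L'->G->R'->B->plug->C
Char 5 ('F'): step: R->3, L=0; F->plug->F->R->H->L->H->refl->C->L'->F->R'->A->plug->E
Char 6 ('D'): step: R->4, L=0; D->plug->D->R->H->L->H->refl->C->L'->F->R'->F->plug->F
Char 7 ('G'): step: R->5, L=0; G->plug->G->R->D->L->G->refl->B->L'->E->R'->E->plug->A
Char 8 ('C'): step: R->6, L=0; C->plug->B->R->F->L->C->refl->H->L'->H->R'->G->plug->G
Char 9 ('G'): step: R->7, L=0; G->plug->G->R->F->L->C->refl->H->L'->H->R'->D->plug->D
Char 10 ('D'): step: R->0, L->1 (L advanced); D->plug->D->R->A->L->E->refl->A->L'->D->R'->H->plug->H
Char 11 ('F'): step: R->1, L=1; F->plug->F->R->G->L->G->refl->B->L'->E->R'->D->plug->D
Final: ciphertext=DFHCEFAGDHD, RIGHT=1, LEFT=1

Answer: DFHCEFAGDHD 1 1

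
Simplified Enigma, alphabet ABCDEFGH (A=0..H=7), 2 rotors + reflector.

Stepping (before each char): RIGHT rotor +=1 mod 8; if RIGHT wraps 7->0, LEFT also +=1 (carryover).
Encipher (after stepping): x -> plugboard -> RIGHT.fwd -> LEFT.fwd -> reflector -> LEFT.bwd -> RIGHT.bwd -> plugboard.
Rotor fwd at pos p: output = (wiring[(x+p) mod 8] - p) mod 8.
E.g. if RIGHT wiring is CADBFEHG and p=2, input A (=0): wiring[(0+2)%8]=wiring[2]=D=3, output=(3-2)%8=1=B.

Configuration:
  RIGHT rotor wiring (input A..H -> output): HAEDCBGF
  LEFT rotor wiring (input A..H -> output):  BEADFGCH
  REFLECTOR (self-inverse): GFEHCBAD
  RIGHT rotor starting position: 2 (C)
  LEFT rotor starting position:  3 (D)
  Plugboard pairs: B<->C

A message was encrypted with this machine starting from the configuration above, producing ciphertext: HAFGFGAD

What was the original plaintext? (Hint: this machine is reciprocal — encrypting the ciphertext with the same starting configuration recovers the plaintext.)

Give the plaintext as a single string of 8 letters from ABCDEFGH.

Char 1 ('H'): step: R->3, L=3; H->plug->H->R->B->L->C->refl->E->L'->E->R'->F->plug->F
Char 2 ('A'): step: R->4, L=3; A->plug->A->R->G->L->B->refl->F->L'->H->R'->H->plug->H
Char 3 ('F'): step: R->5, L=3; F->plug->F->R->H->L->F->refl->B->L'->G->R'->G->plug->G
Char 4 ('G'): step: R->6, L=3; G->plug->G->R->E->L->E->refl->C->L'->B->R'->C->plug->B
Char 5 ('F'): step: R->7, L=3; F->plug->F->R->D->L->H->refl->D->L'->C->R'->G->plug->G
Char 6 ('G'): step: R->0, L->4 (L advanced); G->plug->G->R->G->L->E->refl->C->L'->B->R'->F->plug->F
Char 7 ('A'): step: R->1, L=4; A->plug->A->R->H->L->H->refl->D->L'->D->R'->B->plug->C
Char 8 ('D'): step: R->2, L=4; D->plug->D->R->H->L->H->refl->D->L'->D->R'->F->plug->F

Answer: FHGBGFCF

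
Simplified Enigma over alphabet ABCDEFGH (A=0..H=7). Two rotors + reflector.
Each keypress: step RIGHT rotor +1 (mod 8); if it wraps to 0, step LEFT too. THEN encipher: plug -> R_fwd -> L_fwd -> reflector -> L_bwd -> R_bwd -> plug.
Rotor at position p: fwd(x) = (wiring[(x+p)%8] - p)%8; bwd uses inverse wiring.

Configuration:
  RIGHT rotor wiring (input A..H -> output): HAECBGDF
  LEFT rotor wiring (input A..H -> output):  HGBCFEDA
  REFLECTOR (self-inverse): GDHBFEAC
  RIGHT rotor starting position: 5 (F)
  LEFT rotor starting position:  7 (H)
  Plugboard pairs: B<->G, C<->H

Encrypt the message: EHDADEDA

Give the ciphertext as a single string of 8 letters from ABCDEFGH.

Char 1 ('E'): step: R->6, L=7; E->plug->E->R->G->L->F->refl->E->L'->H->R'->B->plug->G
Char 2 ('H'): step: R->7, L=7; H->plug->C->R->B->L->A->refl->G->L'->F->R'->D->plug->D
Char 3 ('D'): step: R->0, L->0 (L advanced); D->plug->D->R->C->L->B->refl->D->L'->G->R'->F->plug->F
Char 4 ('A'): step: R->1, L=0; A->plug->A->R->H->L->A->refl->G->L'->B->R'->C->plug->H
Char 5 ('D'): step: R->2, L=0; D->plug->D->R->E->L->F->refl->E->L'->F->R'->G->plug->B
Char 6 ('E'): step: R->3, L=0; E->plug->E->R->C->L->B->refl->D->L'->G->R'->B->plug->G
Char 7 ('D'): step: R->4, L=0; D->plug->D->R->B->L->G->refl->A->L'->H->R'->C->plug->H
Char 8 ('A'): step: R->5, L=0; A->plug->A->R->B->L->G->refl->A->L'->H->R'->F->plug->F

Answer: GDFHBGHF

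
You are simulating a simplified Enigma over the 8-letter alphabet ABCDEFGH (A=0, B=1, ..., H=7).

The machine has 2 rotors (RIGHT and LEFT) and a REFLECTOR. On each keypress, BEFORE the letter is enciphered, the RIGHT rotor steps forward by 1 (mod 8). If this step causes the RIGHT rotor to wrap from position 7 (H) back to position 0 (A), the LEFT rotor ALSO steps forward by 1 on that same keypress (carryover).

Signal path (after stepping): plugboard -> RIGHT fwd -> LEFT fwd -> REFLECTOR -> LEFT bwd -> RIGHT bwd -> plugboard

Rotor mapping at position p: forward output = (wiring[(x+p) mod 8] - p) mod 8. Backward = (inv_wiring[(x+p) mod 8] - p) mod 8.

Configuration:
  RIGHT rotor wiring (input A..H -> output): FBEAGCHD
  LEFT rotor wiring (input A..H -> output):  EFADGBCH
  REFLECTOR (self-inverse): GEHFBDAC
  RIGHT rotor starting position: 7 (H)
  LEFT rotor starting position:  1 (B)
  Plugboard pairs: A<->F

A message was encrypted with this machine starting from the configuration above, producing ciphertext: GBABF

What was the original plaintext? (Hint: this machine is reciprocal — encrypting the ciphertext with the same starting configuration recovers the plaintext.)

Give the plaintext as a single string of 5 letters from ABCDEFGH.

Char 1 ('G'): step: R->0, L->2 (L advanced); G->plug->G->R->H->L->D->refl->F->L'->F->R'->A->plug->F
Char 2 ('B'): step: R->1, L=2; B->plug->B->R->D->L->H->refl->C->L'->G->R'->F->plug->A
Char 3 ('A'): step: R->2, L=2; A->plug->F->R->B->L->B->refl->E->L'->C->R'->A->plug->F
Char 4 ('B'): step: R->3, L=2; B->plug->B->R->D->L->H->refl->C->L'->G->R'->G->plug->G
Char 5 ('F'): step: R->4, L=2; F->plug->A->R->C->L->E->refl->B->L'->B->R'->E->plug->E

Answer: FAFGE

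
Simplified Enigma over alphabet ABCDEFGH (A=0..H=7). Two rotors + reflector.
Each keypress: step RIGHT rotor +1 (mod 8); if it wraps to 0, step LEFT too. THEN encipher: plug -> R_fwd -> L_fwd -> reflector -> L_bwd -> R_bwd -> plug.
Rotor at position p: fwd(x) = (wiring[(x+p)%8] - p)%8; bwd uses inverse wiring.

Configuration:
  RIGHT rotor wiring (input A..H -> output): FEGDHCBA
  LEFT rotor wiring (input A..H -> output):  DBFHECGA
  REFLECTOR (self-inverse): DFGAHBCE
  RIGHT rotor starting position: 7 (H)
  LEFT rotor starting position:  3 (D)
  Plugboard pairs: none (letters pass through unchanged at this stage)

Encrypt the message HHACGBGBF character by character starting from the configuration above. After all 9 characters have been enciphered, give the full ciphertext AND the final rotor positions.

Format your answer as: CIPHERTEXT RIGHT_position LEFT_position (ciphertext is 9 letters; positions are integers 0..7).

Answer: EAGAECBCA 0 5

Derivation:
Char 1 ('H'): step: R->0, L->4 (L advanced); H->plug->H->R->A->L->A->refl->D->L'->H->R'->E->plug->E
Char 2 ('H'): step: R->1, L=4; H->plug->H->R->E->L->H->refl->E->L'->D->R'->A->plug->A
Char 3 ('A'): step: R->2, L=4; A->plug->A->R->E->L->H->refl->E->L'->D->R'->G->plug->G
Char 4 ('C'): step: R->3, L=4; C->plug->C->R->H->L->D->refl->A->L'->A->R'->A->plug->A
Char 5 ('G'): step: R->4, L=4; G->plug->G->R->C->L->C->refl->G->L'->B->R'->E->plug->E
Char 6 ('B'): step: R->5, L=4; B->plug->B->R->E->L->H->refl->E->L'->D->R'->C->plug->C
Char 7 ('G'): step: R->6, L=4; G->plug->G->R->B->L->G->refl->C->L'->C->R'->B->plug->B
Char 8 ('B'): step: R->7, L=4; B->plug->B->R->G->L->B->refl->F->L'->F->R'->C->plug->C
Char 9 ('F'): step: R->0, L->5 (L advanced); F->plug->F->R->C->L->D->refl->A->L'->F->R'->A->plug->A
Final: ciphertext=EAGAECBCA, RIGHT=0, LEFT=5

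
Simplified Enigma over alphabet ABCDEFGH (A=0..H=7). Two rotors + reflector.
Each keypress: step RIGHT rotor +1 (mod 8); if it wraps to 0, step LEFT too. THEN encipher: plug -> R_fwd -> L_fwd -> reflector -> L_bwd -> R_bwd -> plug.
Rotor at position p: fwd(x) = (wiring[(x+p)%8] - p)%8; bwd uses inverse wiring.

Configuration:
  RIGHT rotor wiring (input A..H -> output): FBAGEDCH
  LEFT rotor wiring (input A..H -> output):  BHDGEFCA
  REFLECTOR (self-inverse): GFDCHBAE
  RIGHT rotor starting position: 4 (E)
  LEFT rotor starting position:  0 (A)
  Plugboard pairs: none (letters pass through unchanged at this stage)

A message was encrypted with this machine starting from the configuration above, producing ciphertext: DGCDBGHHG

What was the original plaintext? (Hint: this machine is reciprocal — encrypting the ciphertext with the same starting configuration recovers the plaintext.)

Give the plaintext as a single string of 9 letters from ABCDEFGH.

Answer: BEBEADFFF

Derivation:
Char 1 ('D'): step: R->5, L=0; D->plug->D->R->A->L->B->refl->F->L'->F->R'->B->plug->B
Char 2 ('G'): step: R->6, L=0; G->plug->G->R->G->L->C->refl->D->L'->C->R'->E->plug->E
Char 3 ('C'): step: R->7, L=0; C->plug->C->R->C->L->D->refl->C->L'->G->R'->B->plug->B
Char 4 ('D'): step: R->0, L->1 (L advanced); D->plug->D->R->G->L->H->refl->E->L'->E->R'->E->plug->E
Char 5 ('B'): step: R->1, L=1; B->plug->B->R->H->L->A->refl->G->L'->A->R'->A->plug->A
Char 6 ('G'): step: R->2, L=1; G->plug->G->R->D->L->D->refl->C->L'->B->R'->D->plug->D
Char 7 ('H'): step: R->3, L=1; H->plug->H->R->F->L->B->refl->F->L'->C->R'->F->plug->F
Char 8 ('H'): step: R->4, L=1; H->plug->H->R->C->L->F->refl->B->L'->F->R'->F->plug->F
Char 9 ('G'): step: R->5, L=1; G->plug->G->R->B->L->C->refl->D->L'->D->R'->F->plug->F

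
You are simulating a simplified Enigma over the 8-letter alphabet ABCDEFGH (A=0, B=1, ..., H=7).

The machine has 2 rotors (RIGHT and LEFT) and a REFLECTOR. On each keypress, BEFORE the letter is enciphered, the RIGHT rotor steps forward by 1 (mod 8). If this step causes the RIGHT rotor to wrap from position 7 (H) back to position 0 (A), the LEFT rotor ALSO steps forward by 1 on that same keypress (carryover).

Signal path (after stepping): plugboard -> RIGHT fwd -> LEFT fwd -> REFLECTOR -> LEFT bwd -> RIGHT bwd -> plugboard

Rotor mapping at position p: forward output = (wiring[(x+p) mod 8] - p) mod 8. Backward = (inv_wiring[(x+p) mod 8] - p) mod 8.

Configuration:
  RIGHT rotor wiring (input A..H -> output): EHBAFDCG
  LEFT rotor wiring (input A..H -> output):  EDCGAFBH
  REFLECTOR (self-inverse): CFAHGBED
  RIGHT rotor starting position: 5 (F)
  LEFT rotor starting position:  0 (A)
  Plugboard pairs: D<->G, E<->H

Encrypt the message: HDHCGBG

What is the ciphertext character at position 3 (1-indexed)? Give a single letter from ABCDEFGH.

Char 1 ('H'): step: R->6, L=0; H->plug->E->R->D->L->G->refl->E->L'->A->R'->B->plug->B
Char 2 ('D'): step: R->7, L=0; D->plug->G->R->E->L->A->refl->C->L'->C->R'->D->plug->G
Char 3 ('H'): step: R->0, L->1 (L advanced); H->plug->E->R->F->L->A->refl->C->L'->A->R'->D->plug->G

G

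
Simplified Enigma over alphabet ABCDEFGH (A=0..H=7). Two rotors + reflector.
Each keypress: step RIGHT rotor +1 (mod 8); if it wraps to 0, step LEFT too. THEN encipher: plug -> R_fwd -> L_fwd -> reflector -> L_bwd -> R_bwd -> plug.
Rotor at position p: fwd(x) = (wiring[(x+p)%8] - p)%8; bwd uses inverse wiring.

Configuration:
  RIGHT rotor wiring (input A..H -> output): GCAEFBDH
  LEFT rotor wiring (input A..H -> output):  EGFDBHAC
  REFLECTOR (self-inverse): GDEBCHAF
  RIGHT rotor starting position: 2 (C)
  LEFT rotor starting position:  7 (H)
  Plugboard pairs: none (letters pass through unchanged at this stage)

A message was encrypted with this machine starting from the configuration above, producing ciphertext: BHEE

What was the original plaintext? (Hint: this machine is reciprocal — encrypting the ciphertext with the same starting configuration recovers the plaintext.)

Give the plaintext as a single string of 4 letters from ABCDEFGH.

Answer: ACAB

Derivation:
Char 1 ('B'): step: R->3, L=7; B->plug->B->R->C->L->H->refl->F->L'->B->R'->A->plug->A
Char 2 ('H'): step: R->4, L=7; H->plug->H->R->A->L->D->refl->B->L'->H->R'->C->plug->C
Char 3 ('E'): step: R->5, L=7; E->plug->E->R->F->L->C->refl->E->L'->E->R'->A->plug->A
Char 4 ('E'): step: R->6, L=7; E->plug->E->R->C->L->H->refl->F->L'->B->R'->B->plug->B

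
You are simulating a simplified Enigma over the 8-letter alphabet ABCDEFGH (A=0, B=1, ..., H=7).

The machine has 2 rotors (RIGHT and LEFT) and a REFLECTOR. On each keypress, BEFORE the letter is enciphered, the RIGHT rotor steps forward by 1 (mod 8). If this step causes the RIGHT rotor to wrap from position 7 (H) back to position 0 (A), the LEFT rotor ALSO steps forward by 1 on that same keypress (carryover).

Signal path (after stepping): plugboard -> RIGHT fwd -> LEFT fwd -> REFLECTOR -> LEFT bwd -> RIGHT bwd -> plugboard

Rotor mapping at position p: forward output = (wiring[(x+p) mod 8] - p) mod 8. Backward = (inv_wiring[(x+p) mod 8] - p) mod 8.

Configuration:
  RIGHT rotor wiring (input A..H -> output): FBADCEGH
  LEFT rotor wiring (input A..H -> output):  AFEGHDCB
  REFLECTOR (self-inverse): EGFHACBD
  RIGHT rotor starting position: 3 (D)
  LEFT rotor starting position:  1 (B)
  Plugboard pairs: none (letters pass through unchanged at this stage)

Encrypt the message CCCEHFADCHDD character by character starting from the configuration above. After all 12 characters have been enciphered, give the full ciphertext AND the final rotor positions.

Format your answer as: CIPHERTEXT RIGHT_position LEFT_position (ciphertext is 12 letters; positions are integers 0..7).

Answer: GEBCABGGBAHE 7 2

Derivation:
Char 1 ('C'): step: R->4, L=1; C->plug->C->R->C->L->F->refl->C->L'->E->R'->G->plug->G
Char 2 ('C'): step: R->5, L=1; C->plug->C->R->C->L->F->refl->C->L'->E->R'->E->plug->E
Char 3 ('C'): step: R->6, L=1; C->plug->C->R->H->L->H->refl->D->L'->B->R'->B->plug->B
Char 4 ('E'): step: R->7, L=1; E->plug->E->R->E->L->C->refl->F->L'->C->R'->C->plug->C
Char 5 ('H'): step: R->0, L->2 (L advanced); H->plug->H->R->H->L->D->refl->H->L'->F->R'->A->plug->A
Char 6 ('F'): step: R->1, L=2; F->plug->F->R->F->L->H->refl->D->L'->H->R'->B->plug->B
Char 7 ('A'): step: R->2, L=2; A->plug->A->R->G->L->G->refl->B->L'->D->R'->G->plug->G
Char 8 ('D'): step: R->3, L=2; D->plug->D->R->D->L->B->refl->G->L'->G->R'->G->plug->G
Char 9 ('C'): step: R->4, L=2; C->plug->C->R->C->L->F->refl->C->L'->A->R'->B->plug->B
Char 10 ('H'): step: R->5, L=2; H->plug->H->R->F->L->H->refl->D->L'->H->R'->A->plug->A
Char 11 ('D'): step: R->6, L=2; D->plug->D->R->D->L->B->refl->G->L'->G->R'->H->plug->H
Char 12 ('D'): step: R->7, L=2; D->plug->D->R->B->L->E->refl->A->L'->E->R'->E->plug->E
Final: ciphertext=GEBCABGGBAHE, RIGHT=7, LEFT=2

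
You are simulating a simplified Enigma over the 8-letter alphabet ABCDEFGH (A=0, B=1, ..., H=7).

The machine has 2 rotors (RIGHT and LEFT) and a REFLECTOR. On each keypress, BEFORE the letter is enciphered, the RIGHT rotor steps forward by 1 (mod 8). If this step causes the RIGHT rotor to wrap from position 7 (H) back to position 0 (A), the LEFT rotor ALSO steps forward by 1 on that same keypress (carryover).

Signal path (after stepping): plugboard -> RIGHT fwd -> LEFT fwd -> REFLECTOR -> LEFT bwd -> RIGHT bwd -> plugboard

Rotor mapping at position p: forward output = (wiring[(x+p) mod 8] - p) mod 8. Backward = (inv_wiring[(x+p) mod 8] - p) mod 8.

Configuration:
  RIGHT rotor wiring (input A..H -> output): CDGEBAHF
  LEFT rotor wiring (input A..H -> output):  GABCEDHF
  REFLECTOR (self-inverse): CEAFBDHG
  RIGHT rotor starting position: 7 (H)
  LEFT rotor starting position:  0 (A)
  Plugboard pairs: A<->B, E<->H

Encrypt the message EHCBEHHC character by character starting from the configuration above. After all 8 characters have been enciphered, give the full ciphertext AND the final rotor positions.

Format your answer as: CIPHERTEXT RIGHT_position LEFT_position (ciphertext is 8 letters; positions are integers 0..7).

Answer: FCFDBADG 7 1

Derivation:
Char 1 ('E'): step: R->0, L->1 (L advanced); E->plug->H->R->F->L->G->refl->H->L'->A->R'->F->plug->F
Char 2 ('H'): step: R->1, L=1; H->plug->E->R->H->L->F->refl->D->L'->D->R'->C->plug->C
Char 3 ('C'): step: R->2, L=1; C->plug->C->R->H->L->F->refl->D->L'->D->R'->F->plug->F
Char 4 ('B'): step: R->3, L=1; B->plug->A->R->B->L->A->refl->C->L'->E->R'->D->plug->D
Char 5 ('E'): step: R->4, L=1; E->plug->H->R->A->L->H->refl->G->L'->F->R'->A->plug->B
Char 6 ('H'): step: R->5, L=1; H->plug->E->R->G->L->E->refl->B->L'->C->R'->B->plug->A
Char 7 ('H'): step: R->6, L=1; H->plug->E->R->A->L->H->refl->G->L'->F->R'->D->plug->D
Char 8 ('C'): step: R->7, L=1; C->plug->C->R->E->L->C->refl->A->L'->B->R'->G->plug->G
Final: ciphertext=FCFDBADG, RIGHT=7, LEFT=1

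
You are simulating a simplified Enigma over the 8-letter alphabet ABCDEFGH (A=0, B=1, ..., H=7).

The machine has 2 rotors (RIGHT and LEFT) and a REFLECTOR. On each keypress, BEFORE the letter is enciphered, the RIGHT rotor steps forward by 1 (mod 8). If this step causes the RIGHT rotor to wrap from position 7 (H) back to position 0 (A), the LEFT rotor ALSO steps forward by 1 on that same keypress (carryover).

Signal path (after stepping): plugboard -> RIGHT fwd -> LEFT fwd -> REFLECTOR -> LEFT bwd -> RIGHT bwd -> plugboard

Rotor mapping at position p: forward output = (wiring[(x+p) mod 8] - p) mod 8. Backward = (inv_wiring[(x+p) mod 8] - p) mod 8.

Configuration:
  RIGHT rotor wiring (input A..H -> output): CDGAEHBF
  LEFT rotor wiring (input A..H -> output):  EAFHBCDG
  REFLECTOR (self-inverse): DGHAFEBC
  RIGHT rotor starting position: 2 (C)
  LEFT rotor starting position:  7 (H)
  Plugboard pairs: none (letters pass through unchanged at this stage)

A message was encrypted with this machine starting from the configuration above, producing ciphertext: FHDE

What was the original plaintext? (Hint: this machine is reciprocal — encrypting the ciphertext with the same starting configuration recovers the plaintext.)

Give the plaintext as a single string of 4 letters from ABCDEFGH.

Answer: BECD

Derivation:
Char 1 ('F'): step: R->3, L=7; F->plug->F->R->H->L->E->refl->F->L'->B->R'->B->plug->B
Char 2 ('H'): step: R->4, L=7; H->plug->H->R->E->L->A->refl->D->L'->G->R'->E->plug->E
Char 3 ('D'): step: R->5, L=7; D->plug->D->R->F->L->C->refl->H->L'->A->R'->C->plug->C
Char 4 ('E'): step: R->6, L=7; E->plug->E->R->A->L->H->refl->C->L'->F->R'->D->plug->D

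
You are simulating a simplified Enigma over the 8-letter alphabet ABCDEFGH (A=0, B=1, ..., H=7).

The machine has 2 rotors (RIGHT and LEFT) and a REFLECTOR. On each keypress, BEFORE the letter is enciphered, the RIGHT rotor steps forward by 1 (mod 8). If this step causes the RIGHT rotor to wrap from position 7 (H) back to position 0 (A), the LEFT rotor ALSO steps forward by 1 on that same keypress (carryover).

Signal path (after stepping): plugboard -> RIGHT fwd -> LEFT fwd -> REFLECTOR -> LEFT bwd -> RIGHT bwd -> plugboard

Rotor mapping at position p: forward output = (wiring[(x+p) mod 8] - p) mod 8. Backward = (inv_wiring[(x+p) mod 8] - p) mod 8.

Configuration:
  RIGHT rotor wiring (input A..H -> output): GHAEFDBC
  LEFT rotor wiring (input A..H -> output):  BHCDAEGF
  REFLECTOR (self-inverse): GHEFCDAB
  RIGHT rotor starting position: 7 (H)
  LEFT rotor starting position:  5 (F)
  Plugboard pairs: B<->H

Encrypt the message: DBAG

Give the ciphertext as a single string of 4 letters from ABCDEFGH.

Char 1 ('D'): step: R->0, L->6 (L advanced); D->plug->D->R->E->L->E->refl->C->L'->G->R'->A->plug->A
Char 2 ('B'): step: R->1, L=6; B->plug->H->R->F->L->F->refl->D->L'->C->R'->E->plug->E
Char 3 ('A'): step: R->2, L=6; A->plug->A->R->G->L->C->refl->E->L'->E->R'->G->plug->G
Char 4 ('G'): step: R->3, L=6; G->plug->G->R->E->L->E->refl->C->L'->G->R'->D->plug->D

Answer: AEGD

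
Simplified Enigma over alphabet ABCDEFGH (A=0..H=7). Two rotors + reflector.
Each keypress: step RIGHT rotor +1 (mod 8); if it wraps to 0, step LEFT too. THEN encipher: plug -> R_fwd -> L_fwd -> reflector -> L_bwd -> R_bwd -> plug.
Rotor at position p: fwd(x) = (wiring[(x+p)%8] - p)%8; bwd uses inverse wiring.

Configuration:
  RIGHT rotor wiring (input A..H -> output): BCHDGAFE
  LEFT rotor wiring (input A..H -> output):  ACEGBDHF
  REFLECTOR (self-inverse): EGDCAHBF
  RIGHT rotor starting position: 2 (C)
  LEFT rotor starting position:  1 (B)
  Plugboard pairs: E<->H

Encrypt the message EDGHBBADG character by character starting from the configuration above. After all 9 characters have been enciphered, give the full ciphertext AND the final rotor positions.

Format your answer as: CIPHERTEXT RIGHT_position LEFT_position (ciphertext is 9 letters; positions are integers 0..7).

Char 1 ('E'): step: R->3, L=1; E->plug->H->R->E->L->C->refl->D->L'->B->R'->E->plug->H
Char 2 ('D'): step: R->4, L=1; D->plug->D->R->A->L->B->refl->G->L'->F->R'->E->plug->H
Char 3 ('G'): step: R->5, L=1; G->plug->G->R->G->L->E->refl->A->L'->D->R'->A->plug->A
Char 4 ('H'): step: R->6, L=1; H->plug->E->R->B->L->D->refl->C->L'->E->R'->D->plug->D
Char 5 ('B'): step: R->7, L=1; B->plug->B->R->C->L->F->refl->H->L'->H->R'->F->plug->F
Char 6 ('B'): step: R->0, L->2 (L advanced); B->plug->B->R->C->L->H->refl->F->L'->E->R'->H->plug->E
Char 7 ('A'): step: R->1, L=2; A->plug->A->R->B->L->E->refl->A->L'->H->R'->E->plug->H
Char 8 ('D'): step: R->2, L=2; D->plug->D->R->G->L->G->refl->B->L'->D->R'->E->plug->H
Char 9 ('G'): step: R->3, L=2; G->plug->G->R->H->L->A->refl->E->L'->B->R'->E->plug->H
Final: ciphertext=HHADFEHHH, RIGHT=3, LEFT=2

Answer: HHADFEHHH 3 2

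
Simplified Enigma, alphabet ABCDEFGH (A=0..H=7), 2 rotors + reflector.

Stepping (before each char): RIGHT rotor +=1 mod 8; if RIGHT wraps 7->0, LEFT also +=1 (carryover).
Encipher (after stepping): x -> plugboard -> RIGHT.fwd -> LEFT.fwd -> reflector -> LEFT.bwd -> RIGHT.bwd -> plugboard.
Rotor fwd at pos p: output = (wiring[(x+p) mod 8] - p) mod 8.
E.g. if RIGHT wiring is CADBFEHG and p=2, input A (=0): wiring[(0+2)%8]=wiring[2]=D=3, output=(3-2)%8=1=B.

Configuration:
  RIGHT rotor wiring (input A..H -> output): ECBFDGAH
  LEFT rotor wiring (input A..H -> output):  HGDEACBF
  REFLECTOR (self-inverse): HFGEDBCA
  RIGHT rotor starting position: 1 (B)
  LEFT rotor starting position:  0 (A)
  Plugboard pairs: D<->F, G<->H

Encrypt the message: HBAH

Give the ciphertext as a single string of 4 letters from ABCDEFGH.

Char 1 ('H'): step: R->2, L=0; H->plug->G->R->C->L->D->refl->E->L'->D->R'->B->plug->B
Char 2 ('B'): step: R->3, L=0; B->plug->B->R->A->L->H->refl->A->L'->E->R'->E->plug->E
Char 3 ('A'): step: R->4, L=0; A->plug->A->R->H->L->F->refl->B->L'->G->R'->F->plug->D
Char 4 ('H'): step: R->5, L=0; H->plug->G->R->A->L->H->refl->A->L'->E->R'->F->plug->D

Answer: BEDD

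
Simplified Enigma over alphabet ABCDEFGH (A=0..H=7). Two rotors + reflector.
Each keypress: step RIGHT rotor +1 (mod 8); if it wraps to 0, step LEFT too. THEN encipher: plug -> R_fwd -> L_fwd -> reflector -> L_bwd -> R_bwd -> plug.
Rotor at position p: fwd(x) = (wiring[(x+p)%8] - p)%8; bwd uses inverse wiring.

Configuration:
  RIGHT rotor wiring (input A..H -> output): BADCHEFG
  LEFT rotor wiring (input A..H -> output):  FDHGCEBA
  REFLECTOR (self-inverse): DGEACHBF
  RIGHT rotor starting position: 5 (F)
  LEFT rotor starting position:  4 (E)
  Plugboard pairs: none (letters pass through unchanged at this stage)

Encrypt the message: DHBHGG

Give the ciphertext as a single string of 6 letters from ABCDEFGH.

Char 1 ('D'): step: R->6, L=4; D->plug->D->R->C->L->F->refl->H->L'->F->R'->E->plug->E
Char 2 ('H'): step: R->7, L=4; H->plug->H->R->G->L->D->refl->A->L'->B->R'->C->plug->C
Char 3 ('B'): step: R->0, L->5 (L advanced); B->plug->B->R->A->L->H->refl->F->L'->H->R'->E->plug->E
Char 4 ('H'): step: R->1, L=5; H->plug->H->R->A->L->H->refl->F->L'->H->R'->A->plug->A
Char 5 ('G'): step: R->2, L=5; G->plug->G->R->H->L->F->refl->H->L'->A->R'->B->plug->B
Char 6 ('G'): step: R->3, L=5; G->plug->G->R->F->L->C->refl->E->L'->B->R'->C->plug->C

Answer: ECEABC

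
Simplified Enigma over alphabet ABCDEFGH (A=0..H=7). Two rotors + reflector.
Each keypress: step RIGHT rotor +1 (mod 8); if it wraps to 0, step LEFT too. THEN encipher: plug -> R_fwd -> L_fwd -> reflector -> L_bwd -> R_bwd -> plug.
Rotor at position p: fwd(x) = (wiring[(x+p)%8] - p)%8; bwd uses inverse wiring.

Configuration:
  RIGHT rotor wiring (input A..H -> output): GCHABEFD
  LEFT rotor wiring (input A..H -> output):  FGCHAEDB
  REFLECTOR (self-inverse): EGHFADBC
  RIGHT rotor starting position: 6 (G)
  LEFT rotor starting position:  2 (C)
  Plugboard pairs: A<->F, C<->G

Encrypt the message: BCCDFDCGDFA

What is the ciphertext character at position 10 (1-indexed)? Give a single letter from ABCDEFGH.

Char 1 ('B'): step: R->7, L=2; B->plug->B->R->H->L->E->refl->A->L'->A->R'->D->plug->D
Char 2 ('C'): step: R->0, L->3 (L advanced); C->plug->G->R->F->L->C->refl->H->L'->H->R'->C->plug->G
Char 3 ('C'): step: R->1, L=3; C->plug->G->R->C->L->B->refl->G->L'->E->R'->F->plug->A
Char 4 ('D'): step: R->2, L=3; D->plug->D->R->C->L->B->refl->G->L'->E->R'->G->plug->C
Char 5 ('F'): step: R->3, L=3; F->plug->A->R->F->L->C->refl->H->L'->H->R'->G->plug->C
Char 6 ('D'): step: R->4, L=3; D->plug->D->R->H->L->H->refl->C->L'->F->R'->A->plug->F
Char 7 ('C'): step: R->5, L=3; C->plug->G->R->D->L->A->refl->E->L'->A->R'->B->plug->B
Char 8 ('G'): step: R->6, L=3; G->plug->C->R->A->L->E->refl->A->L'->D->R'->G->plug->C
Char 9 ('D'): step: R->7, L=3; D->plug->D->R->A->L->E->refl->A->L'->D->R'->C->plug->G
Char 10 ('F'): step: R->0, L->4 (L advanced); F->plug->A->R->G->L->G->refl->B->L'->E->R'->F->plug->A

A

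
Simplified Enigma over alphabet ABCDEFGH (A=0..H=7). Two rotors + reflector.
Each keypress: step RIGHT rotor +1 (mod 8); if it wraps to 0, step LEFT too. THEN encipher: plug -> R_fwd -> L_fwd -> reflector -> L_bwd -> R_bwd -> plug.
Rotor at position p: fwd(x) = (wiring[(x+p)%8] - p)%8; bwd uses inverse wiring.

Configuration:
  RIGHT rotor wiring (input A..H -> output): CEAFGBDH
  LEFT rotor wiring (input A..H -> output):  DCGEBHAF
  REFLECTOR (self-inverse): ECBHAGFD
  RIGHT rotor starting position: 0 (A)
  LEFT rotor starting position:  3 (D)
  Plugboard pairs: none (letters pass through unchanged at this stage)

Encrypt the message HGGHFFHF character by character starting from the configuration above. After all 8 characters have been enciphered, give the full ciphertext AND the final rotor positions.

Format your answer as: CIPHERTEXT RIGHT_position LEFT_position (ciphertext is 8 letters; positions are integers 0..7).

Answer: ACBDHDAB 0 4

Derivation:
Char 1 ('H'): step: R->1, L=3; H->plug->H->R->B->L->G->refl->F->L'->D->R'->A->plug->A
Char 2 ('G'): step: R->2, L=3; G->plug->G->R->A->L->B->refl->C->L'->E->R'->C->plug->C
Char 3 ('G'): step: R->3, L=3; G->plug->G->R->B->L->G->refl->F->L'->D->R'->B->plug->B
Char 4 ('H'): step: R->4, L=3; H->plug->H->R->B->L->G->refl->F->L'->D->R'->D->plug->D
Char 5 ('F'): step: R->5, L=3; F->plug->F->R->D->L->F->refl->G->L'->B->R'->H->plug->H
Char 6 ('F'): step: R->6, L=3; F->plug->F->R->H->L->D->refl->H->L'->G->R'->D->plug->D
Char 7 ('H'): step: R->7, L=3; H->plug->H->R->E->L->C->refl->B->L'->A->R'->A->plug->A
Char 8 ('F'): step: R->0, L->4 (L advanced); F->plug->F->R->B->L->D->refl->H->L'->E->R'->B->plug->B
Final: ciphertext=ACBDHDAB, RIGHT=0, LEFT=4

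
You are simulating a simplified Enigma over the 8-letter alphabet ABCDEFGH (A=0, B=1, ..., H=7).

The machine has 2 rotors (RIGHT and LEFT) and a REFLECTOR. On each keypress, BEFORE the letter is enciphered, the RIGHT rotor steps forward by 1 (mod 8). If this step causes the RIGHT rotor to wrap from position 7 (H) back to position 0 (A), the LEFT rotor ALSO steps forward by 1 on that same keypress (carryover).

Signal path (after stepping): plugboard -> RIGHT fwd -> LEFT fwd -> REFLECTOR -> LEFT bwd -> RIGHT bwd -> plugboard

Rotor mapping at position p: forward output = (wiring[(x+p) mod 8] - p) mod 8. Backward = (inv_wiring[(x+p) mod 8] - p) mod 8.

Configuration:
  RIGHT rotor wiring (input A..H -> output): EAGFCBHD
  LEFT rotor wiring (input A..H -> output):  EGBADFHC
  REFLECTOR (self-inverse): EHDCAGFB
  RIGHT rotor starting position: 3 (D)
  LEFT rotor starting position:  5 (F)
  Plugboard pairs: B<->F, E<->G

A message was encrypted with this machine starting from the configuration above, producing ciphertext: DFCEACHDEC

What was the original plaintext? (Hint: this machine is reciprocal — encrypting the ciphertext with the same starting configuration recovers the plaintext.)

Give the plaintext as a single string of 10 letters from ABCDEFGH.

Answer: EDADDFEEAF

Derivation:
Char 1 ('D'): step: R->4, L=5; D->plug->D->R->H->L->G->refl->F->L'->C->R'->G->plug->E
Char 2 ('F'): step: R->5, L=5; F->plug->B->R->C->L->F->refl->G->L'->H->R'->D->plug->D
Char 3 ('C'): step: R->6, L=5; C->plug->C->R->G->L->D->refl->C->L'->B->R'->A->plug->A
Char 4 ('E'): step: R->7, L=5; E->plug->G->R->C->L->F->refl->G->L'->H->R'->D->plug->D
Char 5 ('A'): step: R->0, L->6 (L advanced); A->plug->A->R->E->L->D->refl->C->L'->F->R'->D->plug->D
Char 6 ('C'): step: R->1, L=6; C->plug->C->R->E->L->D->refl->C->L'->F->R'->B->plug->F
Char 7 ('H'): step: R->2, L=6; H->plug->H->R->G->L->F->refl->G->L'->C->R'->G->plug->E
Char 8 ('D'): step: R->3, L=6; D->plug->D->R->E->L->D->refl->C->L'->F->R'->G->plug->E
Char 9 ('E'): step: R->4, L=6; E->plug->G->R->C->L->G->refl->F->L'->G->R'->A->plug->A
Char 10 ('C'): step: R->5, L=6; C->plug->C->R->G->L->F->refl->G->L'->C->R'->B->plug->F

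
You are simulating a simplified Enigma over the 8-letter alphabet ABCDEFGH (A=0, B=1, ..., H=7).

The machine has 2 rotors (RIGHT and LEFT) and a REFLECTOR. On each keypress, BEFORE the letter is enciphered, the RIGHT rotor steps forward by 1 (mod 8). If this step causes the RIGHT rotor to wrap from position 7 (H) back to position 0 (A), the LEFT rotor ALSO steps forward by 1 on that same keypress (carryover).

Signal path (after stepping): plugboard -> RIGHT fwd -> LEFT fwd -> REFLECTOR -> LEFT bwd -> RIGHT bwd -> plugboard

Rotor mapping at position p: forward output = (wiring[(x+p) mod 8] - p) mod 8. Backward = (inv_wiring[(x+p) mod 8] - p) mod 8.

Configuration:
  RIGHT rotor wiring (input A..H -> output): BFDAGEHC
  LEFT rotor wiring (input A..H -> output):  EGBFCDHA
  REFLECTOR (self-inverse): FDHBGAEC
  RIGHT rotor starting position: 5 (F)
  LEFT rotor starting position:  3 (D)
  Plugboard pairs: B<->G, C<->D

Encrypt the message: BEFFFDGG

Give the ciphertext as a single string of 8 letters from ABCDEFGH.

Answer: AHEAHADA

Derivation:
Char 1 ('B'): step: R->6, L=3; B->plug->G->R->A->L->C->refl->H->L'->B->R'->A->plug->A
Char 2 ('E'): step: R->7, L=3; E->plug->E->R->B->L->H->refl->C->L'->A->R'->H->plug->H
Char 3 ('F'): step: R->0, L->4 (L advanced); F->plug->F->R->E->L->A->refl->F->L'->G->R'->E->plug->E
Char 4 ('F'): step: R->1, L=4; F->plug->F->R->G->L->F->refl->A->L'->E->R'->A->plug->A
Char 5 ('F'): step: R->2, L=4; F->plug->F->R->A->L->G->refl->E->L'->D->R'->H->plug->H
Char 6 ('D'): step: R->3, L=4; D->plug->C->R->B->L->H->refl->C->L'->F->R'->A->plug->A
Char 7 ('G'): step: R->4, L=4; G->plug->B->R->A->L->G->refl->E->L'->D->R'->C->plug->D
Char 8 ('G'): step: R->5, L=4; G->plug->B->R->C->L->D->refl->B->L'->H->R'->A->plug->A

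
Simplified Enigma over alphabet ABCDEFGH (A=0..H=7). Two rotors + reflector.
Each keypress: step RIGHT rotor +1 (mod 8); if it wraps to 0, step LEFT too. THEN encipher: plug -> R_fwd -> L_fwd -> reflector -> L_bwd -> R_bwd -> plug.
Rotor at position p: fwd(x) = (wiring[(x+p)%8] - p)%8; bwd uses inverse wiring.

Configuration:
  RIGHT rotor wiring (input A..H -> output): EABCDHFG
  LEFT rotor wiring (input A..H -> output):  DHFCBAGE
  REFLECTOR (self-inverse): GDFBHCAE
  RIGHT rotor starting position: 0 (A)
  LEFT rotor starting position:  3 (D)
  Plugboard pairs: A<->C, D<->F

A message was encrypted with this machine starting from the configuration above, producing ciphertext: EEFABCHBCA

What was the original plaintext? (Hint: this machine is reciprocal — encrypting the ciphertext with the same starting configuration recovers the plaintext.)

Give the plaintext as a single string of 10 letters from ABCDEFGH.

Char 1 ('E'): step: R->1, L=3; E->plug->E->R->G->L->E->refl->H->L'->A->R'->B->plug->B
Char 2 ('E'): step: R->2, L=3; E->plug->E->R->D->L->D->refl->B->L'->E->R'->F->plug->D
Char 3 ('F'): step: R->3, L=3; F->plug->D->R->C->L->F->refl->C->L'->H->R'->A->plug->C
Char 4 ('A'): step: R->4, L=3; A->plug->C->R->B->L->G->refl->A->L'->F->R'->G->plug->G
Char 5 ('B'): step: R->5, L=3; B->plug->B->R->A->L->H->refl->E->L'->G->R'->H->plug->H
Char 6 ('C'): step: R->6, L=3; C->plug->A->R->H->L->C->refl->F->L'->C->R'->D->plug->F
Char 7 ('H'): step: R->7, L=3; H->plug->H->R->G->L->E->refl->H->L'->A->R'->G->plug->G
Char 8 ('B'): step: R->0, L->4 (L advanced); B->plug->B->R->A->L->F->refl->C->L'->C->R'->D->plug->F
Char 9 ('C'): step: R->1, L=4; C->plug->A->R->H->L->G->refl->A->L'->D->R'->H->plug->H
Char 10 ('A'): step: R->2, L=4; A->plug->C->R->B->L->E->refl->H->L'->E->R'->F->plug->D

Answer: BDCGHFGFHD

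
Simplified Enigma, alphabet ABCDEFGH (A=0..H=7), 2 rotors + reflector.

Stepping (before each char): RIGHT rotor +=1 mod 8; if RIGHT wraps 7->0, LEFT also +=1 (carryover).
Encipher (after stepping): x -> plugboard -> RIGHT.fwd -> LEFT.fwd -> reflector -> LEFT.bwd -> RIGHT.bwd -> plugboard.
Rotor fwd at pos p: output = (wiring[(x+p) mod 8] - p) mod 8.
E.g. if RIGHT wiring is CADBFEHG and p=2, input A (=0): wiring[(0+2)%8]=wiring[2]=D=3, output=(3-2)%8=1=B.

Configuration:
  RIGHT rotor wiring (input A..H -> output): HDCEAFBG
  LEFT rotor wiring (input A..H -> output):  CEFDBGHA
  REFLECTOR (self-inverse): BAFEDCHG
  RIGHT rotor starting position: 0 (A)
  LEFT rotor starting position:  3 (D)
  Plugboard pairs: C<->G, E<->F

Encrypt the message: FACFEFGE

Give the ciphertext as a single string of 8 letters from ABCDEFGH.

Char 1 ('F'): step: R->1, L=3; F->plug->E->R->E->L->F->refl->C->L'->H->R'->D->plug->D
Char 2 ('A'): step: R->2, L=3; A->plug->A->R->A->L->A->refl->B->L'->G->R'->C->plug->G
Char 3 ('C'): step: R->3, L=3; C->plug->G->R->A->L->A->refl->B->L'->G->R'->D->plug->D
Char 4 ('F'): step: R->4, L=3; F->plug->E->R->D->L->E->refl->D->L'->C->R'->D->plug->D
Char 5 ('E'): step: R->5, L=3; E->plug->F->R->F->L->H->refl->G->L'->B->R'->C->plug->G
Char 6 ('F'): step: R->6, L=3; F->plug->E->R->E->L->F->refl->C->L'->H->R'->H->plug->H
Char 7 ('G'): step: R->7, L=3; G->plug->C->R->E->L->F->refl->C->L'->H->R'->A->plug->A
Char 8 ('E'): step: R->0, L->4 (L advanced); E->plug->F->R->F->L->A->refl->B->L'->G->R'->H->plug->H

Answer: DGDDGHAH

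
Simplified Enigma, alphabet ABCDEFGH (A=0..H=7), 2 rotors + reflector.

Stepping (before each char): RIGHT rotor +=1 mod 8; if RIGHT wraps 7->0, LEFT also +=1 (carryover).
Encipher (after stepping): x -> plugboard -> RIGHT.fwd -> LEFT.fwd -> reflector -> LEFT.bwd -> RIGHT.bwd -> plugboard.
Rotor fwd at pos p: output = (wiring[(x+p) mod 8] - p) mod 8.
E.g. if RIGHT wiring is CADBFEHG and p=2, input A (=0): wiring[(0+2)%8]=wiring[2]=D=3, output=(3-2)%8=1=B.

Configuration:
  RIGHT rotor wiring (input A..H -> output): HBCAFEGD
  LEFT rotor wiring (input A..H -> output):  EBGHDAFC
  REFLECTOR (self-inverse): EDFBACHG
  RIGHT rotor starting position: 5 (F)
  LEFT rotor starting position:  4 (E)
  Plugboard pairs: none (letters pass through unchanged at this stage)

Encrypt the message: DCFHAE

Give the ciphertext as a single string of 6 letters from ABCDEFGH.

Char 1 ('D'): step: R->6, L=4; D->plug->D->R->D->L->G->refl->H->L'->A->R'->A->plug->A
Char 2 ('C'): step: R->7, L=4; C->plug->C->R->C->L->B->refl->D->L'->H->R'->H->plug->H
Char 3 ('F'): step: R->0, L->5 (L advanced); F->plug->F->R->E->L->E->refl->A->L'->B->R'->B->plug->B
Char 4 ('H'): step: R->1, L=5; H->plug->H->R->G->L->C->refl->F->L'->C->R'->G->plug->G
Char 5 ('A'): step: R->2, L=5; A->plug->A->R->A->L->D->refl->B->L'->F->R'->G->plug->G
Char 6 ('E'): step: R->3, L=5; E->plug->E->R->A->L->D->refl->B->L'->F->R'->A->plug->A

Answer: AHBGGA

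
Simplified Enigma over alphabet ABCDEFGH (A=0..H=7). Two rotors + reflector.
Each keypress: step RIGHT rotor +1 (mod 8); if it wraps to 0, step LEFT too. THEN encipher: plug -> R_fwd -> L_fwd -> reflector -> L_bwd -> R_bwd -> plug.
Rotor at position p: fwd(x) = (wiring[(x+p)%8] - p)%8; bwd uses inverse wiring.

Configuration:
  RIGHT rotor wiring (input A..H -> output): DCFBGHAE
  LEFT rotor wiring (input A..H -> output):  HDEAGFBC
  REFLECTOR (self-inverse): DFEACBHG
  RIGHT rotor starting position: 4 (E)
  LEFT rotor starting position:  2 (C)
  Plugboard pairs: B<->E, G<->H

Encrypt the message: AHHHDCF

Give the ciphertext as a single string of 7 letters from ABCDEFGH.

Char 1 ('A'): step: R->5, L=2; A->plug->A->R->C->L->E->refl->C->L'->A->R'->F->plug->F
Char 2 ('H'): step: R->6, L=2; H->plug->G->R->A->L->C->refl->E->L'->C->R'->A->plug->A
Char 3 ('H'): step: R->7, L=2; H->plug->G->R->A->L->C->refl->E->L'->C->R'->E->plug->B
Char 4 ('H'): step: R->0, L->3 (L advanced); H->plug->G->R->A->L->F->refl->B->L'->H->R'->F->plug->F
Char 5 ('D'): step: R->1, L=3; D->plug->D->R->F->L->E->refl->C->L'->C->R'->H->plug->G
Char 6 ('C'): step: R->2, L=3; C->plug->C->R->E->L->H->refl->G->L'->D->R'->A->plug->A
Char 7 ('F'): step: R->3, L=3; F->plug->F->R->A->L->F->refl->B->L'->H->R'->G->plug->H

Answer: FABFGAH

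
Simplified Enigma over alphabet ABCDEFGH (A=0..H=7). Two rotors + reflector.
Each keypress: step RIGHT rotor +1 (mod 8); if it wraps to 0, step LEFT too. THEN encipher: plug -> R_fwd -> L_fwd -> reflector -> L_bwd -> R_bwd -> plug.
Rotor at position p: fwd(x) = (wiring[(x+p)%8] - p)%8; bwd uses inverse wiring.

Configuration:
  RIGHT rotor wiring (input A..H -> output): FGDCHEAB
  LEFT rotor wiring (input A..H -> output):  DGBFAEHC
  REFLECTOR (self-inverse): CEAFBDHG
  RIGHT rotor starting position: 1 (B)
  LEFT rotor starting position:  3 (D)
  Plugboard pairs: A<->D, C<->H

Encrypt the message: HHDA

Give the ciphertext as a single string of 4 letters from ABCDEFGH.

Char 1 ('H'): step: R->2, L=3; H->plug->C->R->F->L->A->refl->C->L'->A->R'->B->plug->B
Char 2 ('H'): step: R->3, L=3; H->plug->C->R->B->L->F->refl->D->L'->G->R'->E->plug->E
Char 3 ('D'): step: R->4, L=3; D->plug->A->R->D->L->E->refl->B->L'->C->R'->F->plug->F
Char 4 ('A'): step: R->5, L=3; A->plug->D->R->A->L->C->refl->A->L'->F->R'->G->plug->G

Answer: BEFG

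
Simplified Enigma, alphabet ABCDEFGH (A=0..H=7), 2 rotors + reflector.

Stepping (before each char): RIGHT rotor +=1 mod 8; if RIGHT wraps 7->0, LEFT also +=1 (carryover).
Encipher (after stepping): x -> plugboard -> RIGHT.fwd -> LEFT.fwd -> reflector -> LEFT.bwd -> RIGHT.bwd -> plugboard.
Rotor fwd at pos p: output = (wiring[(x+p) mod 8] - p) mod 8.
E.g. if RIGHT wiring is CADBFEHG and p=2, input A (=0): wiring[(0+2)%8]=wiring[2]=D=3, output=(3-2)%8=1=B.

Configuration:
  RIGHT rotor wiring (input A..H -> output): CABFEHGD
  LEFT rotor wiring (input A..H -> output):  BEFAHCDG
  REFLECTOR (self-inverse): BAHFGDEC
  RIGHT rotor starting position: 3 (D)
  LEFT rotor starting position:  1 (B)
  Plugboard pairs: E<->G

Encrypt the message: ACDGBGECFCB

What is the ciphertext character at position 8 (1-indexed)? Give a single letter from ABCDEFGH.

Char 1 ('A'): step: R->4, L=1; A->plug->A->R->A->L->D->refl->F->L'->G->R'->E->plug->G
Char 2 ('C'): step: R->5, L=1; C->plug->C->R->G->L->F->refl->D->L'->A->R'->G->plug->E
Char 3 ('D'): step: R->6, L=1; D->plug->D->R->C->L->H->refl->C->L'->F->R'->B->plug->B
Char 4 ('G'): step: R->7, L=1; G->plug->E->R->G->L->F->refl->D->L'->A->R'->G->plug->E
Char 5 ('B'): step: R->0, L->2 (L advanced); B->plug->B->R->A->L->D->refl->F->L'->C->R'->A->plug->A
Char 6 ('G'): step: R->1, L=2; G->plug->E->R->G->L->H->refl->C->L'->H->R'->A->plug->A
Char 7 ('E'): step: R->2, L=2; E->plug->G->R->A->L->D->refl->F->L'->C->R'->C->plug->C
Char 8 ('C'): step: R->3, L=2; C->plug->C->R->E->L->B->refl->A->L'->D->R'->D->plug->D

D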